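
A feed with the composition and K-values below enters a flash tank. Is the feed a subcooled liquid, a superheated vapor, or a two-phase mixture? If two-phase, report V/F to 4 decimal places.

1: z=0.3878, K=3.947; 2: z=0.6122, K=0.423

two-phase, V/F = 0.4644

ΣzᵢKᵢ = 1.7896; Σzᵢ/Kᵢ = 1.5455.
Both exceed 1, so a two-phase solution exists.
Rachford–Rice: g(ψ) = Σ zᵢ(Kᵢ−1)/(1+ψ(Kᵢ−1)) = 0.
Newton iteration, ψ⁰ = 0.53:
  ψ = 0.5300: g = -0.06276, g' = -0.9361 → ψ = 0.4630
  ψ = 0.4630: g = 0.00138, g' = -0.9820 → ψ = 0.4644
Converged at ψ = 0.4644.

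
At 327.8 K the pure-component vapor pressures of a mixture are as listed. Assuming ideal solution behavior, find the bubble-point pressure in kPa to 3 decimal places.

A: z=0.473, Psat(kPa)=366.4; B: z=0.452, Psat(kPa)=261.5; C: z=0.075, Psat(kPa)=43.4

Pbub = 294.760 kPa

At the bubble point ψ → 0, so ΣzᵢKᵢ = 1 with Kᵢ = Pᵢˢᵃᵗ/P ⇒ P = ΣzᵢPᵢˢᵃᵗ.
P = 0.473·366.4 + 0.452·261.5 + 0.075·43.4 = 294.760 kPa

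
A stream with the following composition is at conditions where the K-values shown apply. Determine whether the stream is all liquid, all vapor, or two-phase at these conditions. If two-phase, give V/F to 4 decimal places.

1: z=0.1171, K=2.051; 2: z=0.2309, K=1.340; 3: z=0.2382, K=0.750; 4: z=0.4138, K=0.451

ΣzᵢKᵢ = 0.9149; Σzᵢ/Kᵢ = 1.4645.
Since ΣzᵢKᵢ < 1 the mixture is below its bubble point — single liquid phase.

all liquid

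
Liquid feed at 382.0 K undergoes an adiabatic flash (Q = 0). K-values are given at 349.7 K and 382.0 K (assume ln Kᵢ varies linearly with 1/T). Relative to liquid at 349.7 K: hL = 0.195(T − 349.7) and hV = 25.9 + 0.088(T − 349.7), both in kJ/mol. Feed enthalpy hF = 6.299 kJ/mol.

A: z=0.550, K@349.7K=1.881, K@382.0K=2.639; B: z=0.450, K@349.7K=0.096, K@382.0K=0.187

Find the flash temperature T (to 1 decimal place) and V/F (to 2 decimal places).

Adiabatic flash: solve Rachford–Rice at each trial T, then check hF = ψ·hV(T) + (1−ψ)·hL(T).
  T = 349.7 K: K = (1.881, 0.096), RR gives ψ = 0.098, H_out = 2.528 kJ/mol
  T = 382.0 K: K = (2.639, 0.187), RR gives ψ = 0.402, H_out = 15.320 kJ/mol
  T = 365.9 K: K = (2.246, 0.136), RR gives ψ = 0.275, H_out = 9.816 kJ/mol
  T = 357.8 K: K = (2.059, 0.115), RR gives ψ = 0.197, H_out = 6.500 kJ/mol
  T = 353.8 K: K = (1.970, 0.105), RR gives ψ = 0.151, H_out = 4.642 kJ/mol
  T = 355.8 K: K = (2.015, 0.110), RR gives ψ = 0.174, H_out = 5.593 kJ/mol
  T = 356.8 K: K = (2.037, 0.112), RR gives ψ = 0.186, H_out = 6.052 kJ/mol
  T = 357.3 K: K = (2.048, 0.114), RR gives ψ = 0.191, H_out = 6.277 kJ/mol
Linear interpolation between T = 357.3 (H_out = 6.277) and T = 357.8 (H_out = 6.500) on hF = 6.299 gives T ≈ 357.3 K, at which ψ = 0.19.

T = 357.3 K, V/F = 0.19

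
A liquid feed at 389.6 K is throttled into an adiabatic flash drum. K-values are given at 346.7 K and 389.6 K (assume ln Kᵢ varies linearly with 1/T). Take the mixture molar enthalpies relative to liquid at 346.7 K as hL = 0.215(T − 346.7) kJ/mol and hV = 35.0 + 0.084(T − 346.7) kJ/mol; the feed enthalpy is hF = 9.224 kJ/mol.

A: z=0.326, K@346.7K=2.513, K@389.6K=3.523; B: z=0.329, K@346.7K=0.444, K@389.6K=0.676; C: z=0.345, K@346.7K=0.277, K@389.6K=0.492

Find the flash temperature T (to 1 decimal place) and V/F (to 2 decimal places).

Adiabatic flash: solve Rachford–Rice at each trial T, then check hF = ψ·hV(T) + (1−ψ)·hL(T).
  T = 346.7 K: K = (2.513, 0.444, 0.277), RR gives ψ = 0.062, H_out = 2.183 kJ/mol
  T = 389.6 K: K = (3.523, 0.676, 0.492), RR gives ψ = 0.503, H_out = 23.988 kJ/mol
  T = 368.1 K: K = (3.004, 0.554, 0.375), RR gives ψ = 0.267, H_out = 13.212 kJ/mol
  T = 357.4 K: K = (2.755, 0.498, 0.324), RR gives ψ = 0.166, H_out = 7.877 kJ/mol
  T = 362.8 K: K = (2.880, 0.526, 0.349), RR gives ψ = 0.217, H_out = 10.596 kJ/mol
  T = 360.1 K: K = (2.817, 0.512, 0.336), RR gives ψ = 0.191, H_out = 9.245 kJ/mol
  T = 358.8 K: K = (2.787, 0.505, 0.330), RR gives ψ = 0.179, H_out = 8.589 kJ/mol
Linear interpolation between T = 358.8 (H_out = 8.589) and T = 360.1 (H_out = 9.245) on hF = 9.224 gives T ≈ 360.1 K, at which ψ = 0.19.

T = 360.1 K, V/F = 0.19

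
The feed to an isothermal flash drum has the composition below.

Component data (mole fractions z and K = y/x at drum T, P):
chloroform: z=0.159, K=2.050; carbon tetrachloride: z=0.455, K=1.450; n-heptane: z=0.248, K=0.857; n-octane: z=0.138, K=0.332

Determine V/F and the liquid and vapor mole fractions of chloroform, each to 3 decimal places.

Material balance + equilibrium reduce to Σ zᵢ(Kᵢ−1)/(1+V/F(Kᵢ−1)) = 0.
Check two-phase: ΣzᵢKᵢ = 1.244 > 1 and Σzᵢ/Kᵢ = 1.096 > 1, so g(0) = 0.244 > 0 and g(1) = -0.096 < 0.
Newton–Raphson from V/F = 0.5:
  V/F = 0.500: g = 0.1000, g' = -0.281 → V/F = 0.855
  V/F = 0.855: g = -0.0196, g' = -0.438 → V/F = 0.810
  V/F = 0.810: g = -0.0009, g' = -0.400 → V/F = 0.808
Converged at V/F = 0.808.
Compositions from xᵢ = zᵢ/(1+V/F(Kᵢ−1)), yᵢ = Kᵢxᵢ:
  chloroform: x = 0.086, y = 0.176
  carbon tetrachloride: x = 0.334, y = 0.484
  n-heptane: x = 0.280, y = 0.240
  n-octane: x = 0.300, y = 0.100

V/F = 0.808, x_chloroform = 0.086, y_chloroform = 0.176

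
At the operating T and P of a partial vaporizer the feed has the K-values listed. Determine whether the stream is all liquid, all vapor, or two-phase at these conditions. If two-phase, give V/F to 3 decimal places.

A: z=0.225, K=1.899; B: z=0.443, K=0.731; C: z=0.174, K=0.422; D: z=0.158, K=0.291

ΣzᵢKᵢ = 0.871; Σzᵢ/Kᵢ = 1.680.
Since ΣzᵢKᵢ < 1 the mixture is below its bubble point — single liquid phase.

all liquid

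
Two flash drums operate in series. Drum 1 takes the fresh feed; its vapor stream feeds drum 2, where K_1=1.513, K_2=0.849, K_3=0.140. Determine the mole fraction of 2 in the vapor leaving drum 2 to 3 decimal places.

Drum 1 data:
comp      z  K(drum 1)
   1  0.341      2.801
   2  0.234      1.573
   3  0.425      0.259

Drum 1:
Material balance + equilibrium reduce to Σ zᵢ(Kᵢ−1)/(1+ψ₁(Kᵢ−1)) = 0.
g(0) = ΣzᵢKᵢ − 1 = 0.433 and g(1) = 1 − Σzᵢ/Kᵢ = -0.911, so a root lies in (0, 1).
Newton–Raphson from ψ₁ = 0.63:
  ψ₁ = 0.630: g = -0.2044, g' = -1.105 → ψ₁ = 0.445
  ψ₁ = 0.445: g = -0.0221, g' = -0.909 → ψ₁ = 0.421
Converged at ψ₁ = 0.421.
Drum-1 compositions:
  1: x = 0.194, y = 0.543
  2: x = 0.189, y = 0.297
  3: x = 0.617, y = 0.160
Drum-2 feed = drum-1 vapor: z₂ = (0.5435, 0.2966, 0.1599).
Drum 2:
Iterate (Newton) starting at ψ₂ = 0.5:
  ψ₂ = 0.500: g = -0.0678, g' = -0.463 → ψ₂ = 0.353
  ψ₂ = 0.353: g = -0.0088, g' = -0.354 → ψ₂ = 0.328
Converged at ψ₂ = 0.328.
  1: x = 0.465, y = 0.704
  2: x = 0.312, y = 0.265
  3: x = 0.223, y = 0.031

y_2 (drum 2) = 0.265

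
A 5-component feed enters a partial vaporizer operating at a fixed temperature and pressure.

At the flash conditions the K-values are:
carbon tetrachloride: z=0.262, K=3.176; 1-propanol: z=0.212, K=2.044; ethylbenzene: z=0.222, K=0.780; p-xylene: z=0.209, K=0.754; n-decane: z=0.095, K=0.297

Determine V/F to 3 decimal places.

V/F = 0.897

Rachford–Rice: g(V/F) = Σ zᵢ(Kᵢ−1)/(1+V/F(Kᵢ−1)) = 0.
g(0) = ΣzᵢKᵢ − 1 = 0.624 and g(1) = 1 − Σzᵢ/Kᵢ = -0.068, so a root lies in (0, 1).
Newton–Raphson from V/F = 0.42:
  V/F = 0.420: g = 0.2458, g' = -0.574 → V/F = 0.849
  V/F = 0.849: g = 0.0271, g' = -0.543 → V/F = 0.898
  V/F = 0.898: g = -0.0010, g' = -0.587 → V/F = 0.897
Converged at V/F = 0.897.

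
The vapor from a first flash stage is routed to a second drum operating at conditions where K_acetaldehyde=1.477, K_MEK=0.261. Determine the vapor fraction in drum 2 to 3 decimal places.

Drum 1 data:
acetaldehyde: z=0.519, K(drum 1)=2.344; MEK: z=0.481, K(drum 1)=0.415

Drum 1:
Let ψ₁ = V/F and solve Σ zᵢ(Kᵢ−1)/(1+ψ₁(Kᵢ−1)) = 0.
Feasibility: ΣzᵢKᵢ = 1.416, Σzᵢ/Kᵢ = 1.380 — both > 1, two phases present.
Binary case is linear: z₁(K₁−1)(1+ψ₁(K₂−1)) + z₂(K₂−1)(1+ψ₁(K₁−1)) = 0
⇒ ψ₁ = [z₁(K₁−1)+z₂(K₂−1)] / [−(K₁−1)(K₂−1)] = 0.4162/0.7862 = 0.529
Drum-1 compositions:
  acetaldehyde: x = 0.303, y = 0.711
  MEK: x = 0.697, y = 0.289
Drum-2 feed = drum-1 vapor: z₂ = (0.7109, 0.2891).
Drum 2:
Binary case is linear: z₁(K₁−1)(1+ψ₂(K₂−1)) + z₂(K₂−1)(1+ψ₂(K₁−1)) = 0
⇒ ψ₂ = [z₁(K₁−1)+z₂(K₂−1)] / [−(K₁−1)(K₂−1)] = 0.1254/0.3525 = 0.356
  acetaldehyde: x = 0.608, y = 0.898
  MEK: x = 0.392, y = 0.102

V/F (drum 2) = 0.356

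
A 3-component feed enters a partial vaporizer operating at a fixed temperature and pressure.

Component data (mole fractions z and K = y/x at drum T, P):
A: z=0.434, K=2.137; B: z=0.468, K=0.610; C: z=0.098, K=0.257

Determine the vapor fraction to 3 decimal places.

ψ = 0.441

Rachford–Rice: g(ψ) = Σ zᵢ(Kᵢ−1)/(1+ψ(Kᵢ−1)) = 0.
g(0) = ΣzᵢKᵢ − 1 = 0.238 and g(1) = 1 − Σzᵢ/Kᵢ = -0.352, so a root lies in (0, 1).
Iterate (Newton) starting at ψ = 0.46:
  ψ = 0.460: g = -0.0090, g' = -0.472 → ψ = 0.441
Converged at ψ = 0.441.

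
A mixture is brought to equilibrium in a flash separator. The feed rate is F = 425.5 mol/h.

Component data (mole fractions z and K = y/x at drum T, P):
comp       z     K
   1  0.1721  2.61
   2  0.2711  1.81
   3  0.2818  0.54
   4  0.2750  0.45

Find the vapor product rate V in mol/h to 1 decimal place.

V = 154.4 mol/h

Newton–Raphson from ψ = 0.59:
  ψ = 0.5900: g = -0.11114, g' = -0.4934 → ψ = 0.3647
  ψ = 0.3647: g = -0.00089, g' = -0.4993 → ψ = 0.3630
Converged at ψ = 0.3630.
Then V = ψ·F = 0.3630·425.5 = 154.4 mol/h and L = F − V = 271.1 mol/h.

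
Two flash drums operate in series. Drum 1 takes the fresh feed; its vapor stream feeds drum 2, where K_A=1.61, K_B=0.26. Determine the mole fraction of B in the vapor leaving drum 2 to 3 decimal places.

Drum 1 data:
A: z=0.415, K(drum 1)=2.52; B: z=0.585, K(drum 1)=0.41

Drum 1:
Let ψ₁ = V/F and solve Σ zᵢ(Kᵢ−1)/(1+ψ₁(Kᵢ−1)) = 0.
g(0) = ΣzᵢKᵢ − 1 = 0.286 and g(1) = 1 − Σzᵢ/Kᵢ = -0.592, so a root lies in (0, 1).
Binary case is linear: z₁(K₁−1)(1+ψ₁(K₂−1)) + z₂(K₂−1)(1+ψ₁(K₁−1)) = 0
⇒ ψ₁ = [z₁(K₁−1)+z₂(K₂−1)] / [−(K₁−1)(K₂−1)] = 0.2857/0.8968 = 0.319
Drum-1 compositions:
  A: x = 0.280, y = 0.705
  B: x = 0.720, y = 0.295
Drum-2 feed = drum-1 vapor: z₂ = (0.7046, 0.2954).
Drum 2:
Rachford–Rice: g(ψ₂) = Σ zᵢ(Kᵢ−1)/(1+ψ₂(Kᵢ−1)) = 0.
Check two-phase: ΣzᵢKᵢ = 1.211 > 1 and Σzᵢ/Kᵢ = 1.574 > 1, so g(0) = 0.211 > 0 and g(1) = -0.574 < 0.
Binary case is linear: z₁(K₁−1)(1+ψ₂(K₂−1)) + z₂(K₂−1)(1+ψ₂(K₁−1)) = 0
⇒ ψ₂ = [z₁(K₁−1)+z₂(K₂−1)] / [−(K₁−1)(K₂−1)] = 0.2113/0.4514 = 0.468
  A: x = 0.548, y = 0.883
  B: x = 0.452, y = 0.117

y_B (drum 2) = 0.117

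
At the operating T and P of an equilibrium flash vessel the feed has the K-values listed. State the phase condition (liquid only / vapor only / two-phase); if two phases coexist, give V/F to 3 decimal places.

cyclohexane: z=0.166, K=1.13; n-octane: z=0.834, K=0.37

liquid only

ΣzᵢKᵢ = 0.496; Σzᵢ/Kᵢ = 2.401.
Since ΣzᵢKᵢ < 1 the mixture is below its bubble point — single liquid phase.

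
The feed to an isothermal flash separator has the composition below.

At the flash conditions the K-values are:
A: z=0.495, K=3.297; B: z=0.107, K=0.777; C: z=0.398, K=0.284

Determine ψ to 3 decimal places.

ψ = 0.555

Let ψ = V/F and solve Σ zᵢ(Kᵢ−1)/(1+ψ(Kᵢ−1)) = 0.
g(0) = ΣzᵢKᵢ − 1 = 0.828 and g(1) = 1 − Σzᵢ/Kᵢ = -0.689, so a root lies in (0, 1).
Newton–Raphson from ψ = 0.31:
  ψ = 0.310: g = 0.2722, g' = -1.234 → ψ = 0.531
  ψ = 0.531: g = 0.0259, g' = -1.068 → ψ = 0.555
Converged at ψ = 0.555.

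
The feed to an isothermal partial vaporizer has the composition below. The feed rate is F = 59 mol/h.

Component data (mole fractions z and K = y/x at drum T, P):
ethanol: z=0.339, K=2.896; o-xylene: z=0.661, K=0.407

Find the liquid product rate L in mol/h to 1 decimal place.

Material balance + equilibrium reduce to Σ zᵢ(Kᵢ−1)/(1+V/F(Kᵢ−1)) = 0.
Check two-phase: ΣzᵢKᵢ = 1.251 > 1 and Σzᵢ/Kᵢ = 1.741 > 1, so g(0) = 0.251 > 0 and g(1) = -0.741 < 0.
Binary case is linear: z₁(K₁−1)(1+V/F(K₂−1)) + z₂(K₂−1)(1+V/F(K₁−1)) = 0
⇒ V/F = [z₁(K₁−1)+z₂(K₂−1)] / [−(K₁−1)(K₂−1)] = 0.2508/1.1243 = 0.223
Then V = V/F·F = 0.2230·59 = 13.2 mol/h and L = F − V = 45.8 mol/h.

L = 45.8 mol/h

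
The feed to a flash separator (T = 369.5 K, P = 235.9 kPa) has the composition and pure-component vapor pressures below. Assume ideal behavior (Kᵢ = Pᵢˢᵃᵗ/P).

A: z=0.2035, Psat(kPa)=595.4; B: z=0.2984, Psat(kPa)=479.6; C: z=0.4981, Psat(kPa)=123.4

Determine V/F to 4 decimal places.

Raoult's law: Kᵢ = Pᵢˢᵃᵗ/P = Pᵢˢᵃᵗ/235.9.
  K_A = 595.4/235.9 = 2.523951, K_B = 479.6/235.9 = 2.033065, K_C = 123.4/235.9 = 0.523103
Rachford–Rice: g(V/F) = Σ zᵢ(Kᵢ−1)/(1+V/F(Kᵢ−1)) = 0.
g(0) = ΣzᵢKᵢ − 1 = 0.3808 and g(1) = 1 − Σzᵢ/Kᵢ = -0.1796, so a root lies in (0, 1).
Newton–Raphson from V/F = 0.66:
  V/F = 0.6600: g = -0.00875, g' = -0.4713 → V/F = 0.6414
Converged at V/F = 0.6414.

V/F = 0.6414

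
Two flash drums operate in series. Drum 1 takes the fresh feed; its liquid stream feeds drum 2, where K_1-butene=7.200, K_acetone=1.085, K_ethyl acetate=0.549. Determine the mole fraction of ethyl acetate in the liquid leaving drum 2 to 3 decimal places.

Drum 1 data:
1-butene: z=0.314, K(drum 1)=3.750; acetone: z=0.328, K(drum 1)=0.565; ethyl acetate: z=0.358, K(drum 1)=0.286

Drum 1:
Rachford–Rice: g(ψ₁) = Σ zᵢ(Kᵢ−1)/(1+ψ₁(Kᵢ−1)) = 0.
g(0) = ΣzᵢKᵢ − 1 = 0.465 and g(1) = 1 − Σzᵢ/Kᵢ = -0.916, so a root lies in (0, 1).
Newton iteration, ψ₁⁰ = 0.46:
  ψ₁ = 0.460: g = -0.1778, g' = -0.965 → ψ₁ = 0.276
  ψ₁ = 0.276: g = 0.0107, g' = -1.131 → ψ₁ = 0.285
Converged at ψ₁ = 0.285.
Drum-1 compositions:
  1-butene: x = 0.176, y = 0.660
  acetone: x = 0.374, y = 0.212
  ethyl acetate: x = 0.450, y = 0.129
Drum-2 feed = drum-1 liquid: z₂ = (0.1760, 0.3745, 0.4496).
Drum 2:
Newton–Raphson from ψ₂ = 0.5:
  ψ₂ = 0.500: g = 0.0348, g' = -0.557 → ψ₂ = 0.562
  ψ₂ = 0.562: g = 0.0018, g' = -0.503 → ψ₂ = 0.566
Converged at ψ₂ = 0.566.
  1-butene: x = 0.039, y = 0.281
  acetone: x = 0.357, y = 0.388
  ethyl acetate: x = 0.604, y = 0.331

x_ethyl acetate (drum 2) = 0.604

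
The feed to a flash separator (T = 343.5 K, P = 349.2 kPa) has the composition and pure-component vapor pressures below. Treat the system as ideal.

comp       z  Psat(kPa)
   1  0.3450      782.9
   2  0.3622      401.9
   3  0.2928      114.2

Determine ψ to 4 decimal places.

Raoult's law: Kᵢ = Pᵢˢᵃᵗ/P = Pᵢˢᵃᵗ/349.2.
  K_1 = 782.9/349.2 = 2.241982, K_2 = 401.9/349.2 = 1.150916, K_3 = 114.2/349.2 = 0.327033
Let ψ = V/F and solve Σ zᵢ(Kᵢ−1)/(1+ψ(Kᵢ−1)) = 0.
g(0) = ΣzᵢKᵢ − 1 = 0.2861 and g(1) = 1 − Σzᵢ/Kᵢ = -0.3639, so a root lies in (0, 1).
Newton iteration, ψ⁰ = 0.5:
  ψ = 0.5000: g = 0.01819, g' = -0.5109 → ψ = 0.5356
  ψ = 0.5356: g = -0.00021, g' = -0.5232 → ψ = 0.5352
Converged at ψ = 0.5352.

ψ = 0.5352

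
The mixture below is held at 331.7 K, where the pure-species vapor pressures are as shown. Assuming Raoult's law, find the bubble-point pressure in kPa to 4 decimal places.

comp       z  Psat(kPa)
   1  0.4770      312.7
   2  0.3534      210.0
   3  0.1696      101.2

Pbub = 240.5354 kPa

At the bubble point ψ → 0, so ΣzᵢKᵢ = 1 with Kᵢ = Pᵢˢᵃᵗ/P ⇒ P = ΣzᵢPᵢˢᵃᵗ.
P = 0.4770·312.7 + 0.3534·210.0 + 0.1696·101.2 = 240.5354 kPa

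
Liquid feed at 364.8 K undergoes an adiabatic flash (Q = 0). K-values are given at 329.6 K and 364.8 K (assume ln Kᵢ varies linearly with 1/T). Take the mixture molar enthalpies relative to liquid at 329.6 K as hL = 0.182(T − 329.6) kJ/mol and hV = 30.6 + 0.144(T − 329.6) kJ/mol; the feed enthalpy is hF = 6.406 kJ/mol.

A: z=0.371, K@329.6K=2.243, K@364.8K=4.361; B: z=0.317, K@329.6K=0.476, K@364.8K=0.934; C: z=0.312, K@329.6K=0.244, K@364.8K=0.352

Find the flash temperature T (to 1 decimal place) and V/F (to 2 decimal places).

T = 334.4 K, V/F = 0.18

Adiabatic flash: solve Rachford–Rice at each trial T, then check hF = ψ·hV(T) + (1−ψ)·hL(T).
  T = 329.6 K: K = (2.243, 0.476, 0.244), RR gives ψ = 0.074, H_out = 2.251 kJ/mol
  T = 364.8 K: K = (4.361, 0.934, 0.352), RR gives ψ = 0.675, H_out = 26.167 kJ/mol
  T = 347.2 K: K = (3.181, 0.678, 0.296), RR gives ψ = 0.411, H_out = 15.502 kJ/mol
  T = 338.4 K: K = (2.683, 0.571, 0.269), RR gives ψ = 0.260, H_out = 9.463 kJ/mol
  T = 334.0 K: K = (2.456, 0.522, 0.257), RR gives ψ = 0.173, H_out = 6.069 kJ/mol
  T = 336.2 K: K = (2.568, 0.546, 0.263), RR gives ψ = 0.218, H_out = 7.809 kJ/mol
Linear interpolation between T = 334.0 (H_out = 6.069) and T = 336.2 (H_out = 7.809) on hF = 6.406 gives T ≈ 334.4 K, at which ψ = 0.18.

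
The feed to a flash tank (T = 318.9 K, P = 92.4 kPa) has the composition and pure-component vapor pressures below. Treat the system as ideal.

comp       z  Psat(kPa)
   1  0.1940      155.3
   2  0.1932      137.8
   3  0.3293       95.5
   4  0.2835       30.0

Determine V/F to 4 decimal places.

Raoult's law: Kᵢ = Pᵢˢᵃᵗ/P = Pᵢˢᵃᵗ/92.4.
  K_1 = 155.3/92.4 = 1.680736, K_2 = 137.8/92.4 = 1.491342, K_3 = 95.5/92.4 = 1.033550, K_4 = 30.0/92.4 = 0.324675
Newton–Raphson from V/F = 0.5:
  V/F = 0.5000: g = -0.10346, g' = -0.3752 → V/F = 0.2242
  V/F = 0.2242: g = -0.01458, g' = -0.2854 → V/F = 0.1732
  V/F = 0.1732: g = -0.00021, g' = -0.2777 → V/F = 0.1724
Converged at V/F = 0.1724.

V/F = 0.1724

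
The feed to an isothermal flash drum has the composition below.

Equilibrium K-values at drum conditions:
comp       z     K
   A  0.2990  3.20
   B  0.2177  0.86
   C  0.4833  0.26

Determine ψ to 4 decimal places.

ψ = 0.2053

Material balance + equilibrium reduce to Σ zᵢ(Kᵢ−1)/(1+ψ(Kᵢ−1)) = 0.
Check two-phase: ΣzᵢKᵢ = 1.2697 > 1 and Σzᵢ/Kᵢ = 2.2054 > 1, so g(0) = 0.2697 > 0 and g(1) = -1.2054 < 0.
Newton iteration, ψ⁰ = 0.67:
  ψ = 0.6700: g = -0.47707, g' = -1.2827 → ψ = 0.2981
  ψ = 0.2981: g = -0.09337, g' = -0.9682 → ψ = 0.2016
  ψ = 0.2016: g = 0.00395, g' = -1.0646 → ψ = 0.2053
Converged at ψ = 0.2053.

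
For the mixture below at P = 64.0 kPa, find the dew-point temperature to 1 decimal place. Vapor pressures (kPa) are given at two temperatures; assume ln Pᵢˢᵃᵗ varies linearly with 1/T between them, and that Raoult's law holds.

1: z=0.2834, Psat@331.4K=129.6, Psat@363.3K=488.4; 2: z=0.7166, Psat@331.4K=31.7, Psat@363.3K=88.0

Dew-point temperature: Σzᵢ·P/Pᵢˢᵃᵗ(T) = 1. Interpolate ln Pᵢˢᵃᵗ = aᵢ + bᵢ/T.
  T = 331.4 K: ΣzᵢP/Pᵢˢᵃᵗ = 1.5867
  T = 363.3 K: ΣzᵢP/Pᵢˢᵃᵗ = 0.5583
  T = 347.4 K: ΣzᵢP/Pᵢˢᵃᵗ = 0.9166
  T = 339.4 K: ΣzᵢP/Pᵢˢᵃᵗ = 1.1979
  T = 343.4 K: ΣzᵢP/Pᵢˢᵃᵗ = 1.0462
  T = 345.4 K: ΣzᵢP/Pᵢˢᵃᵗ = 0.9789
Interpolating between 343.4 K and 345.4 K gives T ≈ 344.8 K.

T = 344.8 K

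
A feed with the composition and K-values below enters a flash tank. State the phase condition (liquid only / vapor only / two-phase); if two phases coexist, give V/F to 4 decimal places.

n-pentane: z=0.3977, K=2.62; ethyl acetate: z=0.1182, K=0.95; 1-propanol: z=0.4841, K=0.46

ΣzᵢKᵢ = 1.3769; Σzᵢ/Kᵢ = 1.3286.
Both exceed 1, so a two-phase solution exists.
Material balance + equilibrium reduce to Σ zᵢ(Kᵢ−1)/(1+ψ(Kᵢ−1)) = 0.
Newton–Raphson from ψ = 0.5:
  ψ = 0.5000: g = -0.00821, g' = -0.5838 → ψ = 0.4859
  ψ = 0.4859: g = 0.00002, g' = -0.5865 → ψ = 0.4860
Converged at ψ = 0.4860.

two-phase, V/F = 0.4860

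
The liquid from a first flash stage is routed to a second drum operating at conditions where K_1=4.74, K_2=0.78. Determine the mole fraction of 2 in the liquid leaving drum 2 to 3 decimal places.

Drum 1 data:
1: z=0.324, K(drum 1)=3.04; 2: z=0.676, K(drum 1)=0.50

x_2 (drum 2) = 0.944

Drum 1:
Rachford–Rice: g(ψ₁) = Σ zᵢ(Kᵢ−1)/(1+ψ₁(Kᵢ−1)) = 0.
Check two-phase: ΣzᵢKᵢ = 1.323 > 1 and Σzᵢ/Kᵢ = 1.459 > 1, so g(0) = 0.323 > 0 and g(1) = -0.459 < 0.
Binary case is linear: z₁(K₁−1)(1+ψ₁(K₂−1)) + z₂(K₂−1)(1+ψ₁(K₁−1)) = 0
⇒ ψ₁ = [z₁(K₁−1)+z₂(K₂−1)] / [−(K₁−1)(K₂−1)] = 0.3230/1.0200 = 0.317
Drum-1 compositions:
  1: x = 0.197, y = 0.598
  2: x = 0.803, y = 0.402
Drum-2 feed = drum-1 liquid: z₂ = (0.1969, 0.8031).
Drum 2:
Let ψ₂ = V/F and solve Σ zᵢ(Kᵢ−1)/(1+ψ₂(Kᵢ−1)) = 0.
Feasibility: ΣzᵢKᵢ = 1.560, Σzᵢ/Kᵢ = 1.071 — both > 1, two phases present.
Binary case is linear: z₁(K₁−1)(1+ψ₂(K₂−1)) + z₂(K₂−1)(1+ψ₂(K₁−1)) = 0
⇒ ψ₂ = [z₁(K₁−1)+z₂(K₂−1)] / [−(K₁−1)(K₂−1)] = 0.5595/0.8228 = 0.680
  1: x = 0.056, y = 0.263
  2: x = 0.944, y = 0.737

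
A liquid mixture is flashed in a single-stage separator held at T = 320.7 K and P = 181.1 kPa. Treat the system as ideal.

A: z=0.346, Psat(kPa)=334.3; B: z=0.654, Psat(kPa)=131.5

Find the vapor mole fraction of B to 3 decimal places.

Raoult's law: Kᵢ = Pᵢˢᵃᵗ/P = Pᵢˢᵃᵗ/181.1.
  K_A = 334.3/181.1 = 1.84594, K_B = 131.5/181.1 = 0.72612
Material balance + equilibrium reduce to Σ zᵢ(Kᵢ−1)/(1+V/F(Kᵢ−1)) = 0.
Feasibility: ΣzᵢKᵢ = 1.114, Σzᵢ/Kᵢ = 1.088 — both > 1, two phases present.
Binary case is linear: z₁(K₁−1)(1+V/F(K₂−1)) + z₂(K₂−1)(1+V/F(K₁−1)) = 0
⇒ V/F = [z₁(K₁−1)+z₂(K₂−1)] / [−(K₁−1)(K₂−1)] = 0.1136/0.2317 = 0.490
Compositions from xᵢ = zᵢ/(1+V/F(Kᵢ−1)), yᵢ = Kᵢxᵢ:
  A: x = 0.245, y = 0.451
  B: x = 0.755, y = 0.549

y_B = 0.549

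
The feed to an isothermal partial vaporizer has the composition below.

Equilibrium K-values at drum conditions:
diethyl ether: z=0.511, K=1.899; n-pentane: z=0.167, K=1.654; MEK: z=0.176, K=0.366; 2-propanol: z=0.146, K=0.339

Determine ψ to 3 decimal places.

ψ = 0.663

Newton–Raphson from ψ = 0.45:
  ψ = 0.450: g = 0.1180, g' = -0.520 → ψ = 0.677
  ψ = 0.677: g = -0.0089, g' = -0.620 → ψ = 0.663
Converged at ψ = 0.663.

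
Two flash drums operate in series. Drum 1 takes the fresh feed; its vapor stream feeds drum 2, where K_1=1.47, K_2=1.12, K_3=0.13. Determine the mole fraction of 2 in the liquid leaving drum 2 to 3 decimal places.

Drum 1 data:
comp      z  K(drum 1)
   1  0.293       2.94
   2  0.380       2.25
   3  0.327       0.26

x_2 (drum 2) = 0.442

Drum 1:
Material balance + equilibrium reduce to Σ zᵢ(Kᵢ−1)/(1+ψ₁(Kᵢ−1)) = 0.
Check two-phase: ΣzᵢKᵢ = 1.801 > 1 and Σzᵢ/Kᵢ = 1.526 > 1, so g(0) = 0.801 > 0 and g(1) = -0.526 < 0.
Newton–Raphson from ψ₁ = 0.36:
  ψ₁ = 0.360: g = 0.3324, g' = -0.997 → ψ₁ = 0.693
Converged at ψ₁ = 0.693.
Drum-1 compositions:
  1: x = 0.125, y = 0.367
  2: x = 0.204, y = 0.458
  3: x = 0.671, y = 0.175
Drum-2 feed = drum-1 vapor: z₂ = (0.3674, 0.4581, 0.1746).
Drum 2:
Material balance + equilibrium reduce to Σ zᵢ(Kᵢ−1)/(1+ψ₂(Kᵢ−1)) = 0.
g(0) = ΣzᵢKᵢ − 1 = 0.076 and g(1) = 1 − Σzᵢ/Kᵢ = -1.002, so a root lies in (0, 1).
Newton–Raphson from ψ₂ = 0.61:
  ψ₂ = 0.610: g = -0.1382, g' = -0.655 → ψ₂ = 0.399
  ψ₂ = 0.399: g = -0.0347, g' = -0.373 → ψ₂ = 0.306
  ψ₂ = 0.306: g = -0.0030, g' = -0.313 → ψ₂ = 0.296
Converged at ψ₂ = 0.296.
  1: x = 0.322, y = 0.474
  2: x = 0.442, y = 0.495
  3: x = 0.235, y = 0.031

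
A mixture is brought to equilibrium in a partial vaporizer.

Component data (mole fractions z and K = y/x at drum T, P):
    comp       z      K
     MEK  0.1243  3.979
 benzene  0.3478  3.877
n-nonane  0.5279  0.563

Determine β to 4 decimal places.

Material balance + equilibrium reduce to Σ zᵢ(Kᵢ−1)/(1+β(Kᵢ−1)) = 0.
Feasibility: ΣzᵢKᵢ = 2.1402, Σzᵢ/Kᵢ = 1.0586 — both > 1, two phases present.
Newton–Raphson from β = 0.57:
  β = 0.5700: g = 0.20907, g' = -0.7434 → β = 0.8512
  β = 0.8512: g = 0.02751, g' = -0.5858 → β = 0.8982
  β = 0.8982: g = 0.00018, g' = -0.5789 → β = 0.8985
Converged at β = 0.8985.

β = 0.8985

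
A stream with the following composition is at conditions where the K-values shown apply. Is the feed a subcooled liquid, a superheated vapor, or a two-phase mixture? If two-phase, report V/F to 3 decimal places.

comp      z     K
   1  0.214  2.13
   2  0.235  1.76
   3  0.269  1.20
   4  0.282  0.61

ΣzᵢKᵢ = 1.364; Σzᵢ/Kᵢ = 0.920.
Since Σzᵢ/Kᵢ < 1 the mixture is above its dew point — single vapor phase.

superheated vapor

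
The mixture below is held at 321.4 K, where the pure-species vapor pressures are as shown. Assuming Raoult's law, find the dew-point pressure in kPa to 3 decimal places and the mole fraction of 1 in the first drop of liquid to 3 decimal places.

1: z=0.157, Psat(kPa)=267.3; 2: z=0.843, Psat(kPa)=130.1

Pdew = 141.503 kPa, x_1 = 0.083

At the dew point ψ → 1, so Σzᵢ/Kᵢ = 1 with Kᵢ = Pᵢˢᵃᵗ/P ⇒ 1/P = Σzᵢ/Pᵢˢᵃᵗ.
1/P = 0.157/267.3 + 0.843/130.1 = 0.007067 ⇒ P = 141.503 kPa
xᵢ = zᵢP/Pᵢˢᵃᵗ ⇒ x_1 = 0.157·141.503/267.3 = 0.083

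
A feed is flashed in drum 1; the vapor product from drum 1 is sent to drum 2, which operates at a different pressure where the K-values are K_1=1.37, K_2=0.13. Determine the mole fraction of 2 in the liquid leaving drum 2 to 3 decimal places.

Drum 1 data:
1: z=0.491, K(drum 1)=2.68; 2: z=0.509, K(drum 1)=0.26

x_2 (drum 2) = 0.298

Drum 1:
Let ψ₁ = V/F and solve Σ zᵢ(Kᵢ−1)/(1+ψ₁(Kᵢ−1)) = 0.
g(0) = ΣzᵢKᵢ − 1 = 0.448 and g(1) = 1 − Σzᵢ/Kᵢ = -1.141, so a root lies in (0, 1).
Newton–Raphson from ψ₁ = 0.5:
  ψ₁ = 0.500: g = -0.1496, g' = -1.112 → ψ₁ = 0.365
  ψ₁ = 0.365: g = -0.0052, g' = -1.056 → ψ₁ = 0.361
Converged at ψ₁ = 0.361.
Drum-1 compositions:
  1: x = 0.306, y = 0.820
  2: x = 0.694, y = 0.180
Drum-2 feed = drum-1 vapor: z₂ = (0.8195, 0.1805).
Drum 2:
Newton iteration, ψ₂⁰ = 0.5:
  ψ₂ = 0.500: g = -0.0221, g' = -0.508 → ψ₂ = 0.457
  ψ₂ = 0.457: g = -0.0011, g' = -0.458 → ψ₂ = 0.454
Converged at ψ₂ = 0.454.
  1: x = 0.702, y = 0.961
  2: x = 0.298, y = 0.039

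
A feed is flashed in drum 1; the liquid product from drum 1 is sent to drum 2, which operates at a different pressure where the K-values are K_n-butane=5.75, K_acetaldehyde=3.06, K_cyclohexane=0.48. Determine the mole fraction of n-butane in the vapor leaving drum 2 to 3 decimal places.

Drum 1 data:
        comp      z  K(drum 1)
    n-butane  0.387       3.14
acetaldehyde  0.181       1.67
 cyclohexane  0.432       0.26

y_n-butane (drum 2) = 0.362

Drum 1:
Newton–Raphson from ψ₁ = 0.5:
  ψ₁ = 0.500: g = -0.0165, g' = -1.055 → ψ₁ = 0.484
Converged at ψ₁ = 0.484.
Drum-1 compositions:
  n-butane: x = 0.190, y = 0.597
  acetaldehyde: x = 0.137, y = 0.228
  cyclohexane: x = 0.673, y = 0.175
Drum-2 feed = drum-1 liquid: z₂ = (0.1900, 0.1367, 0.6733).
Drum 2:
Iterate (Newton) starting at ψ₂ = 0.5:
  ψ₂ = 0.500: g = -0.0670, g' = -0.850 → ψ₂ = 0.421
  ψ₂ = 0.421: g = 0.0033, g' = -0.941 → ψ₂ = 0.425
Converged at ψ₂ = 0.425.
  n-butane: x = 0.063, y = 0.362
  acetaldehyde: x = 0.073, y = 0.223
  cyclohexane: x = 0.864, y = 0.415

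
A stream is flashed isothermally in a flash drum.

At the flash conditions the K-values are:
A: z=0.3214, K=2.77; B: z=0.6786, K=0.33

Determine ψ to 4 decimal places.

ψ = 0.0963

Let ψ = V/F and solve Σ zᵢ(Kᵢ−1)/(1+ψ(Kᵢ−1)) = 0.
g(0) = ΣzᵢKᵢ − 1 = 0.1142 and g(1) = 1 − Σzᵢ/Kᵢ = -1.1724, so a root lies in (0, 1).
Binary case is linear: z₁(K₁−1)(1+ψ(K₂−1)) + z₂(K₂−1)(1+ψ(K₁−1)) = 0
⇒ ψ = [z₁(K₁−1)+z₂(K₂−1)] / [−(K₁−1)(K₂−1)] = 0.11422/1.18590 = 0.0963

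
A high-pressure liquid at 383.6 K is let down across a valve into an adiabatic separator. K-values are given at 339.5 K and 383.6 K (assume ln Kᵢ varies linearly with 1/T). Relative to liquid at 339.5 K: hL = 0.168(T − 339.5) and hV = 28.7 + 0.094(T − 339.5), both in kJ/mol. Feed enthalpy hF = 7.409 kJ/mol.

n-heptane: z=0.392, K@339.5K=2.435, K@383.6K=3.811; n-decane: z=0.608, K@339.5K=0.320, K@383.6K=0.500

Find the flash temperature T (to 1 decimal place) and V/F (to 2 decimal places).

T = 346.1 K, V/F = 0.22

Adiabatic flash: solve Rachford–Rice at each trial T, then check hF = ψ·hV(T) + (1−ψ)·hL(T).
  T = 339.5 K: K = (2.435, 0.320), RR gives ψ = 0.153, H_out = 4.385 kJ/mol
  T = 383.6 K: K = (3.811, 0.500), RR gives ψ = 0.568, H_out = 21.849 kJ/mol
  T = 361.6 K: K = (3.090, 0.406), RR gives ψ = 0.369, H_out = 13.690 kJ/mol
  T = 350.6 K: K = (2.755, 0.362), RR gives ψ = 0.268, H_out = 9.330 kJ/mol
  T = 345.1 K: K = (2.594, 0.341), RR gives ψ = 0.213, H_out = 6.972 kJ/mol
  T = 347.9 K: K = (2.675, 0.351), RR gives ψ = 0.241, H_out = 8.192 kJ/mol
  T = 346.5 K: K = (2.634, 0.346), RR gives ψ = 0.227, H_out = 7.587 kJ/mol
Linear interpolation between T = 345.1 (H_out = 6.972) and T = 346.5 (H_out = 7.587) on hF = 7.409 gives T ≈ 346.1 K, at which ψ = 0.22.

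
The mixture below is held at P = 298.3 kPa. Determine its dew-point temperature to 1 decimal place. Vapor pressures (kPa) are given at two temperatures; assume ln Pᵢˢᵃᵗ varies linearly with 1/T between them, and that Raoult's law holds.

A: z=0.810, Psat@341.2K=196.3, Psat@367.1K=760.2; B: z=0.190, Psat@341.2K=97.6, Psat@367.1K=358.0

Dew-point temperature: Σzᵢ·P/Pᵢˢᵃᵗ(T) = 1. Interpolate ln Pᵢˢᵃᵗ = aᵢ + bᵢ/T.
  T = 341.2 K: ΣzᵢP/Pᵢˢᵃᵗ = 1.8116
  T = 367.1 K: ΣzᵢP/Pᵢˢᵃᵗ = 0.4762
  T = 354.1 K: ΣzᵢP/Pᵢˢᵃᵗ = 0.9086
  T = 347.6 K: ΣzᵢP/Pᵢˢᵃᵗ = 1.2782
  T = 350.9 K: ΣzᵢP/Pᵢˢᵃᵗ = 1.0731
  T = 352.5 K: ΣzᵢP/Pᵢˢᵃᵗ = 0.9871
Interpolating between 350.9 K and 352.5 K gives T ≈ 352.3 K.

T = 352.3 K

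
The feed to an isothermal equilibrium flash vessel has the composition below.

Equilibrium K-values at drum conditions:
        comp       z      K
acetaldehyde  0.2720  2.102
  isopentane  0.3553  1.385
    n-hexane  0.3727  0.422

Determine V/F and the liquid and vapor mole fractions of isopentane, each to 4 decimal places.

Material balance + equilibrium reduce to Σ zᵢ(Kᵢ−1)/(1+V/F(Kᵢ−1)) = 0.
g(0) = ΣzᵢKᵢ − 1 = 0.2211 and g(1) = 1 − Σzᵢ/Kᵢ = -0.2691, so a root lies in (0, 1).
Iterate (Newton) starting at V/F = 0.6:
  V/F = 0.6000: g = -0.03823, g' = -0.4463 → V/F = 0.5143
  V/F = 0.5143: g = -0.00106, g' = -0.4234 → V/F = 0.5118
Converged at V/F = 0.5118.
Compositions from xᵢ = zᵢ/(1+V/F(Kᵢ−1)), yᵢ = Kᵢxᵢ:
  acetaldehyde: x = 0.1739, y = 0.3656
  isopentane: x = 0.2968, y = 0.4111
  n-hexane: x = 0.5293, y = 0.2234

V/F = 0.5118, x_isopentane = 0.2968, y_isopentane = 0.4111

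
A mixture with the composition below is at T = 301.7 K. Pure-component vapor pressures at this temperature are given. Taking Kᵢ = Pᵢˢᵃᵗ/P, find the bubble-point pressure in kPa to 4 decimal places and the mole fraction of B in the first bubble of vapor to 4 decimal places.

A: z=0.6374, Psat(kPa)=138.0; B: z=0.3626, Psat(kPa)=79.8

At the bubble point ψ → 0, so ΣzᵢKᵢ = 1 with Kᵢ = Pᵢˢᵃᵗ/P ⇒ P = ΣzᵢPᵢˢᵃᵗ.
P = 0.6374·138.0 + 0.3626·79.8 = 116.8967 kPa
yᵢ = zᵢPᵢˢᵃᵗ/P ⇒ y_B = 0.3626·79.8/116.8967 = 0.2475

Pbub = 116.8967 kPa, y_B = 0.2475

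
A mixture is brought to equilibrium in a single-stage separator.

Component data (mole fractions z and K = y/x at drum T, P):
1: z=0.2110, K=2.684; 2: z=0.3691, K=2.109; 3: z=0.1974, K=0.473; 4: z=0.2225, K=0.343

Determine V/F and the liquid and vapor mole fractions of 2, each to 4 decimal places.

V/F = 0.6417, x_2 = 0.2156, y_2 = 0.4548

Rachford–Rice: g(V/F) = Σ zᵢ(Kᵢ−1)/(1+V/F(Kᵢ−1)) = 0.
g(0) = ΣzᵢKᵢ − 1 = 0.5144 and g(1) = 1 − Σzᵢ/Kᵢ = -0.3197, so a root lies in (0, 1).
Newton–Raphson from V/F = 0.5:
  V/F = 0.5000: g = 0.09728, g' = -0.6783 → V/F = 0.6434
  V/F = 0.6434: g = -0.00121, g' = -0.7062 → V/F = 0.6417
Converged at V/F = 0.6417.
Compositions from xᵢ = zᵢ/(1+V/F(Kᵢ−1)), yᵢ = Kᵢxᵢ:
  1: x = 0.1014, y = 0.2722
  2: x = 0.2156, y = 0.4548
  3: x = 0.2983, y = 0.1411
  4: x = 0.3847, y = 0.1319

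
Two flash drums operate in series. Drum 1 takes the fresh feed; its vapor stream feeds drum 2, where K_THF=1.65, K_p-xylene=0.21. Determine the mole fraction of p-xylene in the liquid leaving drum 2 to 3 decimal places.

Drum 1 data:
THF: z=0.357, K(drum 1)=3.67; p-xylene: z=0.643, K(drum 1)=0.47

Drum 1:
Rachford–Rice: g(ψ₁) = Σ zᵢ(Kᵢ−1)/(1+ψ₁(Kᵢ−1)) = 0.
Feasibility: ΣzᵢKᵢ = 1.612, Σzᵢ/Kᵢ = 1.465 — both > 1, two phases present.
Iterate (Newton) starting at ψ₁ = 0.5:
  ψ₁ = 0.500: g = -0.0554, g' = -0.801 → ψ₁ = 0.431
  ψ₁ = 0.431: g = 0.0017, g' = -0.854 → ψ₁ = 0.433
Converged at ψ₁ = 0.433.
Drum-1 compositions:
  THF: x = 0.166, y = 0.608
  p-xylene: x = 0.834, y = 0.392
Drum-2 feed = drum-1 vapor: z₂ = (0.6078, 0.3922).
Drum 2:
Material balance + equilibrium reduce to Σ zᵢ(Kᵢ−1)/(1+ψ₂(Kᵢ−1)) = 0.
g(0) = ΣzᵢKᵢ − 1 = 0.085 and g(1) = 1 − Σzᵢ/Kᵢ = -1.236, so a root lies in (0, 1).
Newton iteration, ψ₂⁰ = 0.43:
  ψ₂ = 0.430: g = -0.1604, g' = -0.718 → ψ₂ = 0.207
  ψ₂ = 0.207: g = -0.0219, g' = -0.549 → ψ₂ = 0.167
  ψ₂ = 0.167: g = -0.0003, g' = -0.534 → ψ₂ = 0.166
Converged at ψ₂ = 0.166.
  THF: x = 0.549, y = 0.905
  p-xylene: x = 0.451, y = 0.095

x_p-xylene (drum 2) = 0.451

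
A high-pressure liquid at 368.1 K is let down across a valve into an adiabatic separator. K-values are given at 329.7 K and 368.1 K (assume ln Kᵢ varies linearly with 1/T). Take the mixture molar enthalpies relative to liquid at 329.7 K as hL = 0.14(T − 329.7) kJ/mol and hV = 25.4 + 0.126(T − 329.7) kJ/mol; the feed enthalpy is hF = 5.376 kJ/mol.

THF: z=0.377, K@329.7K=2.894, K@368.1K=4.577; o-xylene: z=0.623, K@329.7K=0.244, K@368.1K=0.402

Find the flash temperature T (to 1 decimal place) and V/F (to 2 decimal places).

Adiabatic flash: solve Rachford–Rice at each trial T, then check hF = ψ·hV(T) + (1−ψ)·hL(T).
  T = 329.7 K: K = (2.894, 0.244), RR gives ψ = 0.170, H_out = 4.311 kJ/mol
  T = 368.1 K: K = (4.577, 0.402), RR gives ψ = 0.456, H_out = 16.720 kJ/mol
  T = 348.9 K: K = (3.686, 0.318), RR gives ψ = 0.320, H_out = 10.741 kJ/mol
  T = 339.3 K: K = (3.277, 0.279), RR gives ψ = 0.250, H_out = 7.650 kJ/mol
  T = 334.5 K: K = (3.082, 0.261), RR gives ψ = 0.211, H_out = 6.023 kJ/mol
  T = 332.1 K: K = (2.987, 0.253), RR gives ψ = 0.191, H_out = 5.179 kJ/mol
Linear interpolation between T = 332.1 (H_out = 5.179) and T = 334.5 (H_out = 6.023) on hF = 5.376 gives T ≈ 332.7 K, at which ψ = 0.20.

T = 332.7 K, V/F = 0.20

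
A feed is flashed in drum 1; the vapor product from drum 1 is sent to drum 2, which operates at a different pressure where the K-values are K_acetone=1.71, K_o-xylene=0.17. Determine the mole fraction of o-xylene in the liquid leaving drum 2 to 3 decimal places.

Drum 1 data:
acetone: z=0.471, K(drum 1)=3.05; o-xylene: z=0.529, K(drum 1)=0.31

x_o-xylene (drum 2) = 0.461

Drum 1:
Rachford–Rice: g(ψ₁) = Σ zᵢ(Kᵢ−1)/(1+ψ₁(Kᵢ−1)) = 0.
Check two-phase: ΣzᵢKᵢ = 1.601 > 1 and Σzᵢ/Kᵢ = 1.861 > 1, so g(0) = 0.601 > 0 and g(1) = -0.861 < 0.
Binary case is linear: z₁(K₁−1)(1+ψ₁(K₂−1)) + z₂(K₂−1)(1+ψ₁(K₁−1)) = 0
⇒ ψ₁ = [z₁(K₁−1)+z₂(K₂−1)] / [−(K₁−1)(K₂−1)] = 0.6005/1.4145 = 0.425
Drum-1 compositions:
  acetone: x = 0.252, y = 0.768
  o-xylene: x = 0.748, y = 0.232
Drum-2 feed = drum-1 vapor: z₂ = (0.7681, 0.2319).
Drum 2:
Let ψ₂ = V/F and solve Σ zᵢ(Kᵢ−1)/(1+ψ₂(Kᵢ−1)) = 0.
g(0) = ΣzᵢKᵢ − 1 = 0.353 and g(1) = 1 − Σzᵢ/Kᵢ = -0.813, so a root lies in (0, 1).
Binary case is linear: z₁(K₁−1)(1+ψ₂(K₂−1)) + z₂(K₂−1)(1+ψ₂(K₁−1)) = 0
⇒ ψ₂ = [z₁(K₁−1)+z₂(K₂−1)] / [−(K₁−1)(K₂−1)] = 0.3528/0.5893 = 0.599
  acetone: x = 0.539, y = 0.922
  o-xylene: x = 0.461, y = 0.078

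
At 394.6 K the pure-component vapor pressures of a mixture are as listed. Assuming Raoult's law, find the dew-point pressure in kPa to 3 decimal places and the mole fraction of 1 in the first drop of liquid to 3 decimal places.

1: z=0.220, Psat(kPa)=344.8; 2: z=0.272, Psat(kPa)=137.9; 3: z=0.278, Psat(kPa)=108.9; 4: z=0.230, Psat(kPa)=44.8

Pdew = 97.114 kPa, x_1 = 0.062

At the dew point ψ → 1, so Σzᵢ/Kᵢ = 1 with Kᵢ = Pᵢˢᵃᵗ/P ⇒ 1/P = Σzᵢ/Pᵢˢᵃᵗ.
1/P = 0.220/344.8 + 0.272/137.9 + 0.278/108.9 + 0.230/44.8 = 0.010297 ⇒ P = 97.114 kPa
xᵢ = zᵢP/Pᵢˢᵃᵗ ⇒ x_1 = 0.220·97.114/344.8 = 0.062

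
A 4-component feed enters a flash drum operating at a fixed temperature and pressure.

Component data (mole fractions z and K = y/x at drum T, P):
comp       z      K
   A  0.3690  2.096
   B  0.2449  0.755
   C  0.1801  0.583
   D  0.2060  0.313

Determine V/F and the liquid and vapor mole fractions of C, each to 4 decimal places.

V/F = 0.2475, x_C = 0.2008, y_C = 0.1171

Material balance + equilibrium reduce to Σ zᵢ(Kᵢ−1)/(1+V/F(Kᵢ−1)) = 0.
g(0) = ΣzᵢKᵢ − 1 = 0.1278 and g(1) = 1 − Σzᵢ/Kᵢ = -0.4675, so a root lies in (0, 1).
Newton–Raphson from V/F = 0.32:
  V/F = 0.3200: g = -0.03376, g' = -0.4617 → V/F = 0.2469
  V/F = 0.2469: g = 0.00029, g' = -0.4711 → V/F = 0.2475
Converged at V/F = 0.2475.
Compositions from xᵢ = zᵢ/(1+V/F(Kᵢ−1)), yᵢ = Kᵢxᵢ:
  A: x = 0.2903, y = 0.6084
  B: x = 0.2607, y = 0.1968
  C: x = 0.2008, y = 0.1171
  D: x = 0.2482, y = 0.0777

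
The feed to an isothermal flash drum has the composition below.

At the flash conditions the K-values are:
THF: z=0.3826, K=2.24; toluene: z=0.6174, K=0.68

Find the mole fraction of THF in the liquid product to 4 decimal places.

x_THF = 0.2051

Material balance + equilibrium reduce to Σ zᵢ(Kᵢ−1)/(1+ψ(Kᵢ−1)) = 0.
g(0) = ΣzᵢKᵢ − 1 = 0.2769 and g(1) = 1 − Σzᵢ/Kᵢ = -0.0787, so a root lies in (0, 1).
Binary case is linear: z₁(K₁−1)(1+ψ(K₂−1)) + z₂(K₂−1)(1+ψ(K₁−1)) = 0
⇒ ψ = [z₁(K₁−1)+z₂(K₂−1)] / [−(K₁−1)(K₂−1)] = 0.27686/0.39680 = 0.6977
Compositions from xᵢ = zᵢ/(1+ψ(Kᵢ−1)), yᵢ = Kᵢxᵢ:
  THF: x = 0.2051, y = 0.4595
  toluene: x = 0.7949, y = 0.5405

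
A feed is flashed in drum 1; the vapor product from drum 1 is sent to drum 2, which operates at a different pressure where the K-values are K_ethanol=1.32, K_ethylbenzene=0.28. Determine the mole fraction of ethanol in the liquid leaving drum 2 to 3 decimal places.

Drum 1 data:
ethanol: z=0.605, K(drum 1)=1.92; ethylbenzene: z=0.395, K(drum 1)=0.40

Drum 1:
Binary case is linear: z₁(K₁−1)(1+ψ₁(K₂−1)) + z₂(K₂−1)(1+ψ₁(K₁−1)) = 0
⇒ ψ₁ = [z₁(K₁−1)+z₂(K₂−1)] / [−(K₁−1)(K₂−1)] = 0.3196/0.5520 = 0.579
Drum-1 compositions:
  ethanol: x = 0.395, y = 0.758
  ethylbenzene: x = 0.605, y = 0.242
Drum-2 feed = drum-1 vapor: z₂ = (0.7579, 0.2421).
Drum 2:
Material balance + equilibrium reduce to Σ zᵢ(Kᵢ−1)/(1+ψ₂(Kᵢ−1)) = 0.
Feasibility: ΣzᵢKᵢ = 1.068, Σzᵢ/Kᵢ = 1.439 — both > 1, two phases present.
Binary case is linear: z₁(K₁−1)(1+ψ₂(K₂−1)) + z₂(K₂−1)(1+ψ₂(K₁−1)) = 0
⇒ ψ₂ = [z₁(K₁−1)+z₂(K₂−1)] / [−(K₁−1)(K₂−1)] = 0.0682/0.2304 = 0.296
  ethanol: x = 0.692, y = 0.914
  ethylbenzene: x = 0.308, y = 0.086

x_ethanol (drum 2) = 0.692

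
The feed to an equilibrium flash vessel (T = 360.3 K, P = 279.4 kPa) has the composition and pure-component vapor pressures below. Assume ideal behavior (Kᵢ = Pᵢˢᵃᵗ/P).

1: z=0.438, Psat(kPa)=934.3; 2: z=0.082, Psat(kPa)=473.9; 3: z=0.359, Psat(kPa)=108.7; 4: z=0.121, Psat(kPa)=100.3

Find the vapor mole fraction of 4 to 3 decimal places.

Raoult's law: Kᵢ = Pᵢˢᵃᵗ/P = Pᵢˢᵃᵗ/279.4.
  K_1 = 934.3/279.4 = 3.34395, K_2 = 473.9/279.4 = 1.69613, K_3 = 108.7/279.4 = 0.38905, K_4 = 100.3/279.4 = 0.35898
Material balance + equilibrium reduce to Σ zᵢ(Kᵢ−1)/(1+β(Kᵢ−1)) = 0.
Feasibility: ΣzᵢKᵢ = 1.787, Σzᵢ/Kᵢ = 1.439 — both > 1, two phases present.
Newton iteration, β⁰ = 0.67:
  β = 0.670: g = -0.0690, g' = -0.920 → β = 0.595
  β = 0.595: g = -0.0009, g' = -0.900 → β = 0.594
Converged at β = 0.594.
Compositions from xᵢ = zᵢ/(1+β(Kᵢ−1)), yᵢ = Kᵢxᵢ:
  1: x = 0.183, y = 0.612
  2: x = 0.058, y = 0.098
  3: x = 0.563, y = 0.219
  4: x = 0.195, y = 0.070

y_4 = 0.070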